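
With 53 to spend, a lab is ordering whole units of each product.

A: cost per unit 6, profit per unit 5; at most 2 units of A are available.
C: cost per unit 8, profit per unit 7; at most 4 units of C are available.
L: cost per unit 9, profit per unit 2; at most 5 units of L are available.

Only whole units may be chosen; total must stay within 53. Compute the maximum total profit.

C has the best ratio (7/8); taking only C gives at most 4×7 = 28 (stopped by the supply cap of 4).
Mixing does better — 2×A, 4×C, and 1×L: cost 53 ≤ 53, profit 2·5 + 4·7 + 1·2 = 40.

40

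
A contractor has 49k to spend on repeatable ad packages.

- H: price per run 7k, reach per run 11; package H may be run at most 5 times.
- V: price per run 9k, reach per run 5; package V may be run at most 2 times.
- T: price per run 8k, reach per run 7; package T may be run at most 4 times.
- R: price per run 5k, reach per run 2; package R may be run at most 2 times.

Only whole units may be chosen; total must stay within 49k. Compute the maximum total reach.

Take 5×H, 1×T, and 1×R: price 48 ≤ 49, reach 5·11 + 1·7 + 1·2 = 64.
H has the best ratio (11/7) and is taken to its limit of 5; remaining capacity is filled optimally with the others.

64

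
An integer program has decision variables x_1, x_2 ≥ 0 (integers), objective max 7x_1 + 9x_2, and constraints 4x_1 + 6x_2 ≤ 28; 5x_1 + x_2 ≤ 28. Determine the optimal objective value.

46

(x_1,x_2)=(4,2): 4·4+6·2=28≤28, 5·4+1·2=22≤28, objective 46.
(x_1,x_2)=(5,1): 4·5+6·1=26≤28, 5·5+1·1=26≤28, objective 44.
(x_1,x_2)=(3,2): 4·3+6·2=24≤28, 5·3+1·2=17≤28, objective 39.
The best lattice point is (4,2), giving 46.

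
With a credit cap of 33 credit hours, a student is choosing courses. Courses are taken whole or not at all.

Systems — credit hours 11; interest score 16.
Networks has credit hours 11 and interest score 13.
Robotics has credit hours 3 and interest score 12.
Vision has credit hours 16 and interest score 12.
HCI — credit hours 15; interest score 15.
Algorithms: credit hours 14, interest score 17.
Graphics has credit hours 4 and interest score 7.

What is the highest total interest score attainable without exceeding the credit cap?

This is an integer program with binary decision variables.
Allowing fractional choices, the relaxed optimum would be about 53.2, but courses are indivisible.
Systems + Robotics + Algorithms + Graphics: credit hours 11 + 3 + 14 + 4 = 32 ≤ 33, interest score 16 + 12 + 17 + 7 = 52.
Networks + Robotics + Algorithms + Graphics: credit hours 11 + 3 + 14 + 4 = 32 ≤ 33, interest score 13 + 12 + 17 + 7 = 49.
Systems + Robotics + HCI + Graphics: credit hours 11 + 3 + 15 + 4 = 33 ≤ 33, interest score 16 + 12 + 15 + 7 = 50.
Best is Systems, Robotics, Algorithms, and Graphics with total interest score 52.

52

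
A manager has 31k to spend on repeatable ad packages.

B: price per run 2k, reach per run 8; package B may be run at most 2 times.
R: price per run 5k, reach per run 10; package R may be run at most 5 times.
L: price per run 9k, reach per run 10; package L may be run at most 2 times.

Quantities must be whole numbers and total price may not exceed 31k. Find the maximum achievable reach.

2×B and 5×R: price 29 ≤ 31, reach 2·8 + 5·10 = 66.
1×B, 4×R, and 1×L: price 31 ≤ 31, reach 1·8 + 4·10 + 1·10 = 58.
Best is 66.

66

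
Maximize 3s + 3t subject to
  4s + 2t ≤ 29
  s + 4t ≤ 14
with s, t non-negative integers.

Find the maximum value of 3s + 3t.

The continuous relaxation peaks at (6.29, 1.93) with value 24.64; rounding to a feasible lattice point costs some objective.
(s,t)=(6,2): 4·6+2·2=28≤29, 1·6+4·2=14≤14, objective 24.
(s,t)=(6,1): 4·6+2·1=26≤29, 1·6+4·1=10≤14, objective 21.
(s,t)=(7,0): 4·7+2·0=28≤29, 1·7+4·0=7≤14, objective 21.
No feasible integer point exceeds 24.

24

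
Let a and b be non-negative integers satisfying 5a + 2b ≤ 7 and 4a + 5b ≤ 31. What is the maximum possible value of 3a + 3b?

9

The continuous relaxation peaks at (0, 3.5) with value 10.50; rounding to a feasible lattice point costs some objective.
(a,b)=(0,3): 5·0+2·3=6≤7, 4·0+5·3=15≤31, objective 9.
(a,b)=(0,2): 5·0+2·2=4≤7, 4·0+5·2=10≤31, objective 6.
No feasible integer point exceeds 9.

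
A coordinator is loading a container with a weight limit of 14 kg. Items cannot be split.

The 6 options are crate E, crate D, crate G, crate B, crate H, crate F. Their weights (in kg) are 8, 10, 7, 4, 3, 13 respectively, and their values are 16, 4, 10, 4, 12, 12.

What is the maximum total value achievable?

28

crate E + crate H: weight 8 + 3 = 11 ≤ 14, value 16 + 12 = 28.
crate G + crate B + crate H: weight 7 + 4 + 3 = 14 ≤ 14, value 10 + 4 + 12 = 26.
crate G + crate H: weight 7 + 3 = 10 ≤ 14, value 10 + 12 = 22.
Best is crate E and crate H with total value 28.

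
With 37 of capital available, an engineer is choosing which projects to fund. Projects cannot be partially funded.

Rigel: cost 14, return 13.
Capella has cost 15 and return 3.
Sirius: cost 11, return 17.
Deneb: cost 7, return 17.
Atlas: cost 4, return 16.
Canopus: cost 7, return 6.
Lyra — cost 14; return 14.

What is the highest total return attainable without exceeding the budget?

64

Allowing fractional choices, the relaxed optimum would be about 64.9, but projects are indivisible.
Rigel + Sirius + Deneb + Atlas: cost 14 + 11 + 7 + 4 = 36 ≤ 37, return 13 + 17 + 17 + 16 = 63.
Sirius + Deneb + Atlas + Lyra: cost 11 + 7 + 4 + 14 = 36 ≤ 37, return 17 + 17 + 16 + 14 = 64.
Best is Sirius, Deneb, Atlas, and Lyra with total return 64.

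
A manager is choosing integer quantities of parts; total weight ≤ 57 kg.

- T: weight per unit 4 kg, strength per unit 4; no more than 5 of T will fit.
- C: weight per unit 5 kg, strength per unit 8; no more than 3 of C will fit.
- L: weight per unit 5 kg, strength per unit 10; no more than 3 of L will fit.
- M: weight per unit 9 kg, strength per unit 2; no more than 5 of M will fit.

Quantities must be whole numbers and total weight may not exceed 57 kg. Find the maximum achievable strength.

74

4×T, 3×C, 3×L, and 1×M: weight 55 ≤ 57, strength 4·4 + 3·8 + 3·10 + 1·2 = 72.
5×T, 3×C, and 3×L: weight 50 ≤ 57, strength 5·4 + 3·8 + 3·10 = 74.
Best is 74.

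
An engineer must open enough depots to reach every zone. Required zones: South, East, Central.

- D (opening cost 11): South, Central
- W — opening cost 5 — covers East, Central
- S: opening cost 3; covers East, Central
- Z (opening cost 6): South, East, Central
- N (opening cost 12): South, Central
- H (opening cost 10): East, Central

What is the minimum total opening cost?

6

The greedy cost-per-new-zone heuristic would pick S and Z for 9, but a cheaper cover exists.
Z alone covers South, East, Central — every zone.
Total opening cost: 6.
No cover costs less than 6.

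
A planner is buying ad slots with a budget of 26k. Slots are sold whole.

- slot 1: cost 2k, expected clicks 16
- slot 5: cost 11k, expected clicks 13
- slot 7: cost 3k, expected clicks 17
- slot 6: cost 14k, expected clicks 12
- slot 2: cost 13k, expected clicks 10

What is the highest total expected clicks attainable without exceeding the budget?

46

Allowing fractional choices, the relaxed optimum would be about 54.6, but ad slots are indivisible.
slot 1 + slot 7 + slot 2: cost 2 + 3 + 13 = 18 ≤ 26, expected clicks 16 + 17 + 10 = 43.
slot 1 + slot 5 + slot 7: cost 2 + 11 + 3 = 16 ≤ 26, expected clicks 16 + 13 + 17 = 46.
slot 1 + slot 7 + slot 6: cost 2 + 3 + 14 = 19 ≤ 26, expected clicks 16 + 17 + 12 = 45.
Best is slot 1, slot 5, and slot 7 with total expected clicks 46.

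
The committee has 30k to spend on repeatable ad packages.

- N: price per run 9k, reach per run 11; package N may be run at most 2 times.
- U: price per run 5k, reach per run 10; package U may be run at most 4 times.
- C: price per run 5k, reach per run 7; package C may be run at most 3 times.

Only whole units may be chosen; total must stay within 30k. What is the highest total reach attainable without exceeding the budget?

Take 4×U and 2×C: price 30 ≤ 30, reach 4·10 + 2·7 = 54.
U has the best ratio (10/5) and is taken to its limit of 4; remaining capacity is filled optimally with the others.

54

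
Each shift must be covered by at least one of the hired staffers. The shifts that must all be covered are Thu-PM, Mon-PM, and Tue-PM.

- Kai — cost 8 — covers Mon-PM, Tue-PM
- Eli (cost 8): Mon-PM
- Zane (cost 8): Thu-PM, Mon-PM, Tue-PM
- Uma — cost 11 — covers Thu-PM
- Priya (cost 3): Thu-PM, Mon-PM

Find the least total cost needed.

8

The greedy cost-per-new-shift heuristic would pick Priya and Kai for 11, but a cheaper cover exists.
Zane alone covers Thu-PM, Mon-PM, Tue-PM — every shift.
Total cost: 8.
No cover costs less than 8.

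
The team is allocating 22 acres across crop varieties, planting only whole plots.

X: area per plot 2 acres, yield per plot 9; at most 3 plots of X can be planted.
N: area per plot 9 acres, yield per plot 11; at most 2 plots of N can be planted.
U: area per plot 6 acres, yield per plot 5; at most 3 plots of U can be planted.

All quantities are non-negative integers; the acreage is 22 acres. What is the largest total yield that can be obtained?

X has the best ratio (9/2); taking only X gives at most 3×9 = 27 (stopped by the supply cap of 3).
Mixing does better — 3×X, 1×N, and 1×U: area 21 ≤ 22, yield 3·9 + 1·11 + 1·5 = 43.

43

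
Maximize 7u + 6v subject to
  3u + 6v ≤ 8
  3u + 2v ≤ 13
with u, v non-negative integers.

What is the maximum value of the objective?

Relaxing integrality, the LP optimum is 18.67 at (u,v) = (2.67, 0), which is not an integer point.
(u,v)=(2,0): 3·2+6·0=6≤8, 3·2+2·0=6≤13, objective 14.
(u,v)=(1,0): 3·1+6·0=3≤8, 3·1+2·0=3≤13, objective 7.
The best lattice point is (2,0), giving 14.

14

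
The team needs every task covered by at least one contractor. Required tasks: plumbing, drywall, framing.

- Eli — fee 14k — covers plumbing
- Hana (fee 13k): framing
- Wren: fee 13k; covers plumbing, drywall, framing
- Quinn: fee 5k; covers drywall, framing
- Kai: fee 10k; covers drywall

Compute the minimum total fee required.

The greedy cost-per-new-task heuristic would pick Quinn and Wren for 18, but a cheaper cover exists.
Wren alone covers plumbing, drywall, framing — every task.
Total fee: 13.
No cover costs less than 13.

13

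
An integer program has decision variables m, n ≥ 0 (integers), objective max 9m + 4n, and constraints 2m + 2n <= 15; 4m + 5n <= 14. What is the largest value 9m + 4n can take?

27

(m,n)=(3,0): 2·3+2·0=6≤15, 4·3+5·0=12≤14, objective 27.
(m,n)=(2,1): 2·2+2·1=6≤15, 4·2+5·1=13≤14, objective 22.
(m,n)=(2,0): 2·2+2·0=4≤15, 4·2+5·0=8≤14, objective 18.
No feasible integer point exceeds 27.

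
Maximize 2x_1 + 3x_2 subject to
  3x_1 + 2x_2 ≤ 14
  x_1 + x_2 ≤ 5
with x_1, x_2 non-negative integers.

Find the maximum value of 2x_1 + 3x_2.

(x_1,x_2)=(0,5): 3·0+2·5=10≤14, 1·0+1·5=5≤5, objective 15.
(x_1,x_2)=(1,4): 3·1+2·4=11≤14, 1·1+1·4=5≤5, objective 14.
The best lattice point is (0,5), giving 15.

15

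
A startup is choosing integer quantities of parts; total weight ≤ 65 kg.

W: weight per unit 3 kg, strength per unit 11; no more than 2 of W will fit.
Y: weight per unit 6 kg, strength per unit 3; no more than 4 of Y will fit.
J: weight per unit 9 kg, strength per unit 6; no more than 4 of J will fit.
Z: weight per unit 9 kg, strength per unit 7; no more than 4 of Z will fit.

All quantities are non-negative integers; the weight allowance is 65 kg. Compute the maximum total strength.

W has the best ratio (11/3); taking only W gives at most 2×11 = 22 (stopped by the supply cap of 2).
Mixing does better — 2×W, 2×J, and 4×Z: weight 60 ≤ 65, strength 2·11 + 2·6 + 4·7 = 62.

62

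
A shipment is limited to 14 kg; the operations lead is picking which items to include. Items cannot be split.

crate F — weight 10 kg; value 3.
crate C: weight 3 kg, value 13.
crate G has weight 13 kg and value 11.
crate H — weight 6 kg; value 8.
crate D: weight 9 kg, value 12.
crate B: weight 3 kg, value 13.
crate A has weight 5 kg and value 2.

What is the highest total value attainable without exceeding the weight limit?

Allowing fractional choices, the relaxed optimum would be about 36.7, but items are indivisible.
crate C + crate B + crate A: weight 3 + 3 + 5 = 11 ≤ 14, value 13 + 13 + 2 = 28.
crate C + crate H + crate B: weight 3 + 6 + 3 = 12 ≤ 14, value 13 + 8 + 13 = 34.
Best is crate C, crate H, and crate B with total value 34.

34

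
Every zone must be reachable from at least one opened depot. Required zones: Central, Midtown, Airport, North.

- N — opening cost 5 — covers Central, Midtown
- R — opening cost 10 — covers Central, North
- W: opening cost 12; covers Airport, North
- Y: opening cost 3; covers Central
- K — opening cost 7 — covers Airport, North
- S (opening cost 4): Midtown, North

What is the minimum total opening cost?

12

Choose N and K: together they cover Central, Midtown, Airport, North — every zone.
Total opening cost: 5 + 7 = 12.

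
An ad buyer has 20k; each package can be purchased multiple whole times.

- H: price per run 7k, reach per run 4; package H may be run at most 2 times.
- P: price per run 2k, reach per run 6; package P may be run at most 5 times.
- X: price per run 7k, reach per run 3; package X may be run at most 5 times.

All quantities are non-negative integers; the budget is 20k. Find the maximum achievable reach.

This is a bounded integer knapsack.
Take 1×H and 5×P: price 17 ≤ 20, reach 1·4 + 5·6 = 34.
P has the best ratio (6/2) and is taken to its limit of 5; remaining capacity is filled optimally with the others.

34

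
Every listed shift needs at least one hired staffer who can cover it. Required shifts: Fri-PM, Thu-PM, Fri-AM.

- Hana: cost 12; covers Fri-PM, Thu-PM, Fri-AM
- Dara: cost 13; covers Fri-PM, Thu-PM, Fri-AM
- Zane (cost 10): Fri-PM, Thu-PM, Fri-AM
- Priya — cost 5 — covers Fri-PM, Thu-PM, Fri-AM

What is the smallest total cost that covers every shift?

This is a weighted set-cover instance.
Priya alone covers Fri-PM, Thu-PM, Fri-AM — every shift.
Total cost: 5.
No cover costs less than 5.

5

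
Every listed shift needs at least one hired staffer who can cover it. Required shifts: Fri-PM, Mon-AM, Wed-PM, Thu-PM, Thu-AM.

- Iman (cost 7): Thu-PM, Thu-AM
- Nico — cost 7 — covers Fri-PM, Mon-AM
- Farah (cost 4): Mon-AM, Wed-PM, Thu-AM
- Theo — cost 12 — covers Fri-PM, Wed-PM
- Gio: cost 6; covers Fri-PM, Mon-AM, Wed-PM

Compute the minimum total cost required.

This is a weighted set-cover instance.
Choose Iman and Gio: together they cover Fri-PM, Mon-AM, Wed-PM, Thu-PM, Thu-AM — every shift.
Total cost: 7 + 6 = 13.

13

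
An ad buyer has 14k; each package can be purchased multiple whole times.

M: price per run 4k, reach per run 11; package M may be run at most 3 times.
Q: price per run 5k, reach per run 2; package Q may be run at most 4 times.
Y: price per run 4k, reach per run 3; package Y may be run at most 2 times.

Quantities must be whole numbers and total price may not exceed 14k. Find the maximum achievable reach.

33

3×M: price 12 ≤ 14, reach 3·11 = 33.
2×M and 1×Y: price 12 ≤ 14, reach 2·11 + 1·3 = 25.
Best is 33.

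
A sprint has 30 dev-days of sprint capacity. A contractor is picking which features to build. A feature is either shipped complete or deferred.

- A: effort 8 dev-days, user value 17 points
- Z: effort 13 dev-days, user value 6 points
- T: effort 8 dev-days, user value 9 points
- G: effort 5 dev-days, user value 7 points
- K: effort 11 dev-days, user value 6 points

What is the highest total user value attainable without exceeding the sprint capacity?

Allowing fractional choices, the relaxed optimum would be about 37.9, but features are indivisible.
A + T + G: effort 8 + 8 + 5 = 21 ≤ 30, user value 17 + 9 + 7 = 33.
A + Z + T: effort 8 + 13 + 8 = 29 ≤ 30, user value 17 + 6 + 9 = 32.
A + T + K: effort 8 + 8 + 11 = 27 ≤ 30, user value 17 + 9 + 6 = 32.
Best is A, T, and G with total user value 33.

33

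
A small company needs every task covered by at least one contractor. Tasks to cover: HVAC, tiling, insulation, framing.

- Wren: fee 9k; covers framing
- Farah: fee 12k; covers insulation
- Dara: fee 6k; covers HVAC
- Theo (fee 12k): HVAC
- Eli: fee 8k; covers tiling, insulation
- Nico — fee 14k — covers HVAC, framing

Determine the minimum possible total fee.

The greedy cost-per-new-task heuristic would pick Eli, Dara, and Wren for 23, but a cheaper cover exists.
Choose Eli and Nico: together they cover HVAC, tiling, insulation, framing — every task.
Total fee: 8 + 14 = 22.
No cover costs less than 22.

22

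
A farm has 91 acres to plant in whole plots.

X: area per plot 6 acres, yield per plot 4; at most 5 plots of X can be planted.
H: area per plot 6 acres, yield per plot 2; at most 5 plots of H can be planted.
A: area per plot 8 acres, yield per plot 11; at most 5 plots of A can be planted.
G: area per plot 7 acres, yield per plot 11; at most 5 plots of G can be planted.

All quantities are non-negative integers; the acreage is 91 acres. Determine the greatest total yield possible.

118

Take 2×X, 5×A, and 5×G: area 87 ≤ 91, yield 2·4 + 5·11 + 5·11 = 118.
G has the best ratio (11/7) and is taken to its limit of 5; remaining capacity is filled optimally with the others.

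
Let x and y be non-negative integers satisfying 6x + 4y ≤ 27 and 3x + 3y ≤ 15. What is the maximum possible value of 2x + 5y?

(x,y)=(0,5): 6·0+4·5=20≤27, 3·0+3·5=15≤15, objective 25.
(x,y)=(1,4): 6·1+4·4=22≤27, 3·1+3·4=15≤15, objective 22.
(x,y)=(0,4): 6·0+4·4=16≤27, 3·0+3·4=12≤15, objective 20.
Maximum is 25 at (x,y)=(0,5).

25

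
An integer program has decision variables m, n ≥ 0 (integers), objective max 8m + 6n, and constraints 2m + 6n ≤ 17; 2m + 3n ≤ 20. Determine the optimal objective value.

The continuous relaxation peaks at (8.5, 0) with value 68.00; rounding to a feasible lattice point costs some objective.
(m,n)=(8,0): 2·8+6·0=16≤17, 2·8+3·0=16≤20, objective 64.
(m,n)=(7,0): 2·7+6·0=14≤17, 2·7+3·0=14≤20, objective 56.
The best lattice point is (8,0), giving 64.

64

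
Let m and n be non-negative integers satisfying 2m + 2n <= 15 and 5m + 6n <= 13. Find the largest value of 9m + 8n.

18

Relaxing integrality, the LP optimum is 23.40 at (m,n) = (2.6, 0), which is not an integer point.
(m,n)=(2,0): 2·2+2·0=4≤15, 5·2+6·0=10≤13, objective 18.
(m,n)=(1,1): 2·1+2·1=4≤15, 5·1+6·1=11≤13, objective 17.
Maximum is 18 at (m,n)=(2,0).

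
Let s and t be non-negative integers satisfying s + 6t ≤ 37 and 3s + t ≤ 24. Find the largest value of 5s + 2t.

The continuous relaxation peaks at (6.29, 5.12) with value 41.71; rounding to a feasible lattice point costs some objective.
(s,t)=(7,3): 1·7+6·3=25≤37, 3·7+1·3=24≤24, objective 41.
(s,t)=(6,5): 1·6+6·5=36≤37, 3·6+1·5=23≤24, objective 40.
(s,t)=(7,2): 1·7+6·2=19≤37, 3·7+1·2=23≤24, objective 39.
Maximum is 41 at (s,t)=(7,3).

41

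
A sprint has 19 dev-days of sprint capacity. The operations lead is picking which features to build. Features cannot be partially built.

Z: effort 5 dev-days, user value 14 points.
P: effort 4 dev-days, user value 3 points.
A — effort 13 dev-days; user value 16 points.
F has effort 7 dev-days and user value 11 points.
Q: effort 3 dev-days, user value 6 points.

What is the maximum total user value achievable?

Allowing fractional choices, the relaxed optimum would be about 35.9, but features are indivisible.
Z + F + Q: effort 5 + 7 + 3 = 15 ≤ 19, user value 14 + 11 + 6 = 31.
Z + P + F + Q: effort 5 + 4 + 7 + 3 = 19 ≤ 19, user value 14 + 3 + 11 + 6 = 34.
Z + A: effort 5 + 13 = 18 ≤ 19, user value 14 + 16 = 30.
Best is Z, P, F, and Q with total user value 34.

34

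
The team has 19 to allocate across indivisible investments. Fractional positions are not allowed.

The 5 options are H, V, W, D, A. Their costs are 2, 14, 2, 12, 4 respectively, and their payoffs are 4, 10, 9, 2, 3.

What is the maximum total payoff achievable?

23

Take H, V, and W: cost 2 + 14 + 2 = 18 ≤ 19, payoff 4 + 10 + 9 = 23.
No other feasible combination does better.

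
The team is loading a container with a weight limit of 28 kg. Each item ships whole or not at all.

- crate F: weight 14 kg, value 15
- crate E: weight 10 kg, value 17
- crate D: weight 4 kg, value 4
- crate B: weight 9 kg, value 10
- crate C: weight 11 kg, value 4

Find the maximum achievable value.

36

Take crate F, crate E, and crate D: weight 14 + 10 + 4 = 28 ≤ 28, value 15 + 17 + 4 = 36.
No other feasible combination does better.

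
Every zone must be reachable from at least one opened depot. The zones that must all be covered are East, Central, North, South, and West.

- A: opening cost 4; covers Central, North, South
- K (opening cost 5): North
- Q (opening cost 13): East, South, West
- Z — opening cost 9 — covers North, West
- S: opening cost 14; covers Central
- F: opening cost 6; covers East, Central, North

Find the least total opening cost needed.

17

The greedy cost-per-new-zone heuristic would pick A, F, and Z for 19, but a cheaper cover exists.
Choose A and Q: together they cover East, Central, North, South, West — every zone.
Total opening cost: 4 + 13 = 17.
No cover costs less than 17.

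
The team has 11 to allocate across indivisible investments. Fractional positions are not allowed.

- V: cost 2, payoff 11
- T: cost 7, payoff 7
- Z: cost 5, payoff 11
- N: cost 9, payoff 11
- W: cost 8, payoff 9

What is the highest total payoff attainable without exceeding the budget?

22

Allowing fractional choices, the relaxed optimum would be about 26.9, but investments are indivisible.
V + Z: cost 2 + 5 = 7 ≤ 11, payoff 11 + 11 = 22.
V + N: cost 2 + 9 = 11 ≤ 11, payoff 11 + 11 = 22.
V + W: cost 2 + 8 = 10 ≤ 11, payoff 11 + 9 = 20.
The maximum payoff is 22; one optimal choice is V and Z.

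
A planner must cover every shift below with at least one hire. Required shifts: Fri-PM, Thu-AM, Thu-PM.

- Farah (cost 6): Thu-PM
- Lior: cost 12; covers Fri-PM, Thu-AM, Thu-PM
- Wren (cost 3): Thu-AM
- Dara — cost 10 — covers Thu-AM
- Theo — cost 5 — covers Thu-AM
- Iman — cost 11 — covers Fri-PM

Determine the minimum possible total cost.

This is a weighted set-cover instance.
The greedy cost-per-new-shift heuristic would pick Wren, Farah, and Iman for 20, but a cheaper cover exists.
Lior alone covers Fri-PM, Thu-AM, Thu-PM — every shift.
Total cost: 12.
No cover costs less than 12.

12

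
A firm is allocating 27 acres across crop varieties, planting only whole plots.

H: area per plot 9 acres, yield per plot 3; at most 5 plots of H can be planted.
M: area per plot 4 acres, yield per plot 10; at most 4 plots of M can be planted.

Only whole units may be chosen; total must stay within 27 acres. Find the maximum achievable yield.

This is a bounded integer knapsack.
4×M: area 16 ≤ 27, yield 4·10 = 40.
1×H and 4×M: area 25 ≤ 27, yield 1·3 + 4·10 = 43.
Best is 43.

43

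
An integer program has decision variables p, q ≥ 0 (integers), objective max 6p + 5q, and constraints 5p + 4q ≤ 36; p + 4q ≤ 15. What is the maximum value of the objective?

42

Relaxing integrality, the LP optimum is 43.69 at (p,q) = (5.25, 2.44), which is not an integer point.
(p,q)=(7,0): 5·7+4·0=35≤36, 1·7+4·0=7≤15, objective 42.
(p,q)=(6,1): 5·6+4·1=34≤36, 1·6+4·1=10≤15, objective 41.
(p,q)=(5,2): 5·5+4·2=33≤36, 1·5+4·2=13≤15, objective 40.
The best lattice point is (7,0), giving 42.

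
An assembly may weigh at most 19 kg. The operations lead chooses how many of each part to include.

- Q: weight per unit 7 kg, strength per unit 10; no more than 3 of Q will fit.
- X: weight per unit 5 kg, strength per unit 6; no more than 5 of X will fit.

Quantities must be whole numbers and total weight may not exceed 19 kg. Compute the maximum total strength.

This is a bounded integer knapsack.
1×Q and 2×X: weight 17 ≤ 19, strength 1·10 + 2·6 = 22.
2×Q and 1×X: weight 19 ≤ 19, strength 2·10 + 1·6 = 26.
Best is 26.

26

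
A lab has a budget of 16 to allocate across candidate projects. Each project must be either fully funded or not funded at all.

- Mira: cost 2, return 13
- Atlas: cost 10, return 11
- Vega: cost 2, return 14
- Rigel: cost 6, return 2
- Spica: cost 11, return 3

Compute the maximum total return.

38

Treat it as a binary knapsack problem.
Allowing fractional choices, the relaxed optimum would be about 38.7, but projects are indivisible.
Mira + Atlas + Vega: cost 2 + 10 + 2 = 14 ≤ 16, return 13 + 11 + 14 = 38.
Mira + Vega + Spica: cost 2 + 2 + 11 = 15 ≤ 16, return 13 + 14 + 3 = 30.
Mira + Vega + Rigel: cost 2 + 2 + 6 = 10 ≤ 16, return 13 + 14 + 2 = 29.
Best is Mira, Atlas, and Vega with total return 38.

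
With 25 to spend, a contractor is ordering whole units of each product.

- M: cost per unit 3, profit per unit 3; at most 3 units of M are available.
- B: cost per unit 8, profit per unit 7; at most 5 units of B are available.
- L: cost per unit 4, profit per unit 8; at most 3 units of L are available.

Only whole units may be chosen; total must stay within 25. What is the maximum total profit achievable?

This is a bounded integer knapsack.
Take 1×M, 1×B, and 3×L: cost 23 ≤ 25, profit 1·3 + 1·7 + 3·8 = 34.
L has the best ratio (8/4) and is taken to its limit of 3; remaining capacity is filled optimally with the others.

34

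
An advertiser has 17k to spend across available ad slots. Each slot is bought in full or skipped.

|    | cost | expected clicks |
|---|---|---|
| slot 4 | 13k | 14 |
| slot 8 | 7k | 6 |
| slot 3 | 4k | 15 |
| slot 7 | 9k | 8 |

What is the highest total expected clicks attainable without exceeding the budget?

slot 3 + slot 7: cost 4 + 9 = 13 ≤ 17, expected clicks 15 + 8 = 23.
slot 4 + slot 3: cost 13 + 4 = 17 ≤ 17, expected clicks 14 + 15 = 29.
slot 8 + slot 3: cost 7 + 4 = 11 ≤ 17, expected clicks 6 + 15 = 21.
Best is slot 4 and slot 3 with total expected clicks 29.

29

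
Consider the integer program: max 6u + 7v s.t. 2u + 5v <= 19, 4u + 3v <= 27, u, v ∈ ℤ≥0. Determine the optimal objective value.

(u,v)=(6,1) is feasible, giving 43.
(u,v)=(4,2) is feasible, giving 38.
(u,v)=(5,1) is feasible, giving 37.
The best lattice point is (6,1), giving 43.

43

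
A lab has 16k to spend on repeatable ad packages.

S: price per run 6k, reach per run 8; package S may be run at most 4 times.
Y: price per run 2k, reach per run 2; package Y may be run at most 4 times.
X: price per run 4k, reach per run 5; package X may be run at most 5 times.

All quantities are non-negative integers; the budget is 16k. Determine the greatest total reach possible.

S has the best ratio (8/6); taking only S gives at most 2×8 = 16 (stopped by the price limit).
Mixing does better — 2×S and 1×X: price 16 ≤ 16, reach 2·8 + 1·5 = 21.

21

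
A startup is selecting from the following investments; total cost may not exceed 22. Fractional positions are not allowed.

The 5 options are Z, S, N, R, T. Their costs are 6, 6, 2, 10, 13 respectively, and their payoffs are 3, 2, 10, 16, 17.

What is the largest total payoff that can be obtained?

S + N + T: cost 6 + 2 + 13 = 21 ≤ 22, payoff 2 + 10 + 17 = 29.
Z + N + T: cost 6 + 2 + 13 = 21 ≤ 22, payoff 3 + 10 + 17 = 30.
Z + N + R: cost 6 + 2 + 10 = 18 ≤ 22, payoff 3 + 10 + 16 = 29.
Best is Z, N, and T with total payoff 30.

30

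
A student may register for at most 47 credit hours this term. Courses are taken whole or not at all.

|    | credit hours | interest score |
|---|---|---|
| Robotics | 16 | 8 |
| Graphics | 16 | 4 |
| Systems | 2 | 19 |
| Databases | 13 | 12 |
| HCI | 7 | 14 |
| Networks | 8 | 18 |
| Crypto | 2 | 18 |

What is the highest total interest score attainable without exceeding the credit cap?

81

Robotics + Systems + Databases + Networks + Crypto: credit hours 16 + 2 + 13 + 8 + 2 = 41 ≤ 47, interest score 8 + 19 + 12 + 18 + 18 = 75.
Robotics + Systems + HCI + Networks + Crypto: credit hours 16 + 2 + 7 + 8 + 2 = 35 ≤ 47, interest score 8 + 19 + 14 + 18 + 18 = 77.
Systems + Databases + HCI + Networks + Crypto: credit hours 2 + 13 + 7 + 8 + 2 = 32 ≤ 47, interest score 19 + 12 + 14 + 18 + 18 = 81.
Best is Systems, Databases, HCI, Networks, and Crypto with total interest score 81.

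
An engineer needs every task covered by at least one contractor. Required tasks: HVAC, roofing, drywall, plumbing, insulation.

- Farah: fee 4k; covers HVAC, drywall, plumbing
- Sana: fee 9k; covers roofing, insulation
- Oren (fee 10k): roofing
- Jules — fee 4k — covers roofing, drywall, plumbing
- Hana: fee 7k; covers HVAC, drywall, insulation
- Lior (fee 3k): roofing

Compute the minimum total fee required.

11

The greedy cost-per-new-task heuristic would pick Farah, Lior, and Hana for 14, but a cheaper cover exists.
Choose Jules and Hana: together they cover HVAC, roofing, drywall, plumbing, insulation — every task.
Total fee: 4 + 7 = 11.
No cover costs less than 11.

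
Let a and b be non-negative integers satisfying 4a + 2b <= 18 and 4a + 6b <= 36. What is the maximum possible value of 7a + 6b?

(a,b)=(3,3): 4·3+2·3=18≤18, 4·3+6·3=30≤36, objective 39.
(a,b)=(2,4): 4·2+2·4=16≤18, 4·2+6·4=32≤36, objective 38.
(a,b)=(1,5): 4·1+2·5=14≤18, 4·1+6·5=34≤36, objective 37.
No feasible integer point exceeds 39.

39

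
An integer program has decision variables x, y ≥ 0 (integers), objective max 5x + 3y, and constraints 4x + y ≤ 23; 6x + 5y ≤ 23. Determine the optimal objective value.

18

(x,y)=(3,1): 4·3+1·1=13≤23, 6·3+5·1=23≤23, objective 18.
(x,y)=(2,2): 4·2+1·2=10≤23, 6·2+5·2=22≤23, objective 16.
(x,y)=(3,0): 4·3+1·0=12≤23, 6·3+5·0=18≤23, objective 15.
(x,y)=(2,1): 4·2+1·1=9≤23, 6·2+5·1=17≤23, objective 13.
No feasible integer point exceeds 18.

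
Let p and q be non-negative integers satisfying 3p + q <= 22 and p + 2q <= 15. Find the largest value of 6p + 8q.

Relaxing integrality, the LP optimum is 71.60 at (p,q) = (5.8, 4.6), which is not an integer point.
(p,q)=(5,5): 3·5+1·5=20≤22, 1·5+2·5=15≤15, objective 70.
(p,q)=(6,4): 3·6+1·4=22≤22, 1·6+2·4=14≤15, objective 68.
No feasible integer point exceeds 70.

70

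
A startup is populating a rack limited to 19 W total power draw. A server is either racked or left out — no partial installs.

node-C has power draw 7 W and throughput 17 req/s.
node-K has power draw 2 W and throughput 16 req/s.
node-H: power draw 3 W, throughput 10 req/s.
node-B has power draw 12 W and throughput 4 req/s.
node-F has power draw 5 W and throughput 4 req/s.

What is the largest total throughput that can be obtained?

47

node-C + node-K + node-H + node-F: power draw 7 + 2 + 3 + 5 = 17 ≤ 19, throughput 17 + 16 + 10 + 4 = 47.
node-C + node-K + node-H: power draw 7 + 2 + 3 = 12 ≤ 19, throughput 17 + 16 + 10 = 43.
Best is node-C, node-K, node-H, and node-F with total throughput 47.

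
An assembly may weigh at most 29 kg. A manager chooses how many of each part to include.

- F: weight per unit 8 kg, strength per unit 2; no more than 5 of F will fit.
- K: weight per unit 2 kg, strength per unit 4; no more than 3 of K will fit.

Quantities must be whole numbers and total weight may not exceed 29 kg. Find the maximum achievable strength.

Take 2×F and 3×K: weight 22 ≤ 29, strength 2·2 + 3·4 = 16.
K has the best ratio (4/2) and is taken to its limit of 3; remaining capacity is filled optimally with the others.

16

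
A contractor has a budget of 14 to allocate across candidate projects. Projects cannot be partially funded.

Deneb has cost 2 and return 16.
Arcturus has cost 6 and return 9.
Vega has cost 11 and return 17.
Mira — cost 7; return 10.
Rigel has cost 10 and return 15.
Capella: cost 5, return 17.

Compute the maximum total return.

43

Allowing fractional choices, the relaxed optimum would be about 43.8, but projects are indivisible.
Deneb + Mira + Capella: cost 2 + 7 + 5 = 14 ≤ 14, return 16 + 10 + 17 = 43.
Deneb + Arcturus + Capella: cost 2 + 6 + 5 = 13 ≤ 14, return 16 + 9 + 17 = 42.
Best is Deneb, Mira, and Capella with total return 43.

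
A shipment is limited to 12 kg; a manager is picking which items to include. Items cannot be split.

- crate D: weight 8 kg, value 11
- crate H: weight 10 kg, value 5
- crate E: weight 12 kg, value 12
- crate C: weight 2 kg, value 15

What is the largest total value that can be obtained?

Allowing fractional choices, the relaxed optimum would be about 28.0, but items are indivisible.
crate C: weight 2 ≤ 12, value 15.
crate D + crate C: weight 8 + 2 = 10 ≤ 12, value 11 + 15 = 26.
crate H + crate C: weight 10 + 2 = 12 ≤ 12, value 5 + 15 = 20.
Best is crate D and crate C with total value 26.

26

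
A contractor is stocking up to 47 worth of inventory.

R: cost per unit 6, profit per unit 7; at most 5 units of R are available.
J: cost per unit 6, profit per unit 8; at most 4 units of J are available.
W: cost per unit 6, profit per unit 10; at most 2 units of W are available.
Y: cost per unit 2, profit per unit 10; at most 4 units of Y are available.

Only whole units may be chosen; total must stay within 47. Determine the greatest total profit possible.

1×R, 3×J, 2×W, and 4×Y: cost 44 ≤ 47, profit 1·7 + 3·8 + 2·10 + 4·10 = 91.
4×J, 2×W, and 4×Y: cost 44 ≤ 47, profit 4·8 + 2·10 + 4·10 = 92.
Best is 92.

92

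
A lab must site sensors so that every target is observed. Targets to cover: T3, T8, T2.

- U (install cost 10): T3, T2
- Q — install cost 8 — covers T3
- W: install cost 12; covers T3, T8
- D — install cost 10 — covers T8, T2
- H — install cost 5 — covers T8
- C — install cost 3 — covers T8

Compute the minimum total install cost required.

13

Choose U and C: together they cover T3, T8, T2 — every target.
Total install cost: 10 + 3 = 13.
No cover costs less than 13.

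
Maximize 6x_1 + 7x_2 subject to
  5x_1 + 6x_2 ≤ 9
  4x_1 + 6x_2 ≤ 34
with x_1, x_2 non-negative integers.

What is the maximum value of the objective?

(x_1,x_2)=(0,1): 5·0+6·1=6≤9, 4·0+6·1=6≤34, objective 7.
(x_1,x_2)=(1,0): 5·1+6·0=5≤9, 4·1+6·0=4≤34, objective 6.
(x_1,x_2)=(0,0): 5·0+6·0=0≤9, 4·0+6·0=0≤34, objective 0.
No feasible integer point exceeds 7.

7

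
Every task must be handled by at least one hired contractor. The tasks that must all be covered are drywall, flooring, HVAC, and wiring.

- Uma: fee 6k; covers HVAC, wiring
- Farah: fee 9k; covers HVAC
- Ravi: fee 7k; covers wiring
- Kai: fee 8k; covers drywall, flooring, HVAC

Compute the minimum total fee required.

14

Choose Uma and Kai: together they cover drywall, flooring, HVAC, wiring — every task.
Total fee: 6 + 8 = 14.
No cover costs less than 14.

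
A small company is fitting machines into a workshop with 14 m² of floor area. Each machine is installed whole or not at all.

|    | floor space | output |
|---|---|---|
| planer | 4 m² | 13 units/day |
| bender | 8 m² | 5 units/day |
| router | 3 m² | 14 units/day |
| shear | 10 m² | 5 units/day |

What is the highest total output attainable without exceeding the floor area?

27

Allowing fractional choices, the relaxed optimum would be about 31.4, but machines are indivisible.
planer + router: floor space 4 + 3 = 7 ≤ 14, output 13 + 14 = 27.
router + shear: floor space 3 + 10 = 13 ≤ 14, output 14 + 5 = 19.
bender + router: floor space 8 + 3 = 11 ≤ 14, output 5 + 14 = 19.
Best is planer and router with total output 27.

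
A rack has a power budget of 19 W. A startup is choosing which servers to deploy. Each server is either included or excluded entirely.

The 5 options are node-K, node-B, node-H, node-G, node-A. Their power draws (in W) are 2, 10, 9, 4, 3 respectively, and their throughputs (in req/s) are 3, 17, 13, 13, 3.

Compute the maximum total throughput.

36

This is a 0-1 knapsack instance.
Allowing fractional choices, the relaxed optimum would be about 37.3, but servers are indivisible.
node-K + node-B + node-G: power draw 2 + 10 + 4 = 16 ≤ 19, throughput 3 + 17 + 13 = 33.
node-B + node-G + node-A: power draw 10 + 4 + 3 = 17 ≤ 19, throughput 17 + 13 + 3 = 33.
node-K + node-B + node-G + node-A: power draw 2 + 10 + 4 + 3 = 19 ≤ 19, throughput 3 + 17 + 13 + 3 = 36.
Best is node-K, node-B, node-G, and node-A with total throughput 36.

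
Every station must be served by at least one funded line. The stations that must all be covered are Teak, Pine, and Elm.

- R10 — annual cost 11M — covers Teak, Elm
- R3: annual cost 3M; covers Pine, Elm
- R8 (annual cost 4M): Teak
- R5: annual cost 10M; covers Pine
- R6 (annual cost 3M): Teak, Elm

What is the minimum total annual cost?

6

Choose R3 and R6: together they cover Teak, Pine, Elm — every station.
Total annual cost: 3 + 3 = 6.
No cover costs less than 6.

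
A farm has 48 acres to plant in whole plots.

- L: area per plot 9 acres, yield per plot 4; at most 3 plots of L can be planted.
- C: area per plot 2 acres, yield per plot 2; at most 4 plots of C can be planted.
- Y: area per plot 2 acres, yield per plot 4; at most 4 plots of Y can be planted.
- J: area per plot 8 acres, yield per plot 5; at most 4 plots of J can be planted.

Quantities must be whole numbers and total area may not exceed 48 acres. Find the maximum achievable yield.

44

3×C, 4×Y, and 4×J: area 46 ≤ 48, yield 3·2 + 4·4 + 4·5 = 42.
4×C, 4×Y, and 4×J: area 48 ≤ 48, yield 4·2 + 4·4 + 4·5 = 44.
Best is 44.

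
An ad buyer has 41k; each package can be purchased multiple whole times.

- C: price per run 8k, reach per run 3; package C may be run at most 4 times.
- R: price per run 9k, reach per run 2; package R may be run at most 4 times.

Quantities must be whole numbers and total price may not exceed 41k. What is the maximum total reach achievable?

C has the best ratio (3/8); taking only C gives at most 4×3 = 12 (stopped by the supply cap of 4).
Mixing does better — 4×C and 1×R: price 41 ≤ 41, reach 4·3 + 1·2 = 14.

14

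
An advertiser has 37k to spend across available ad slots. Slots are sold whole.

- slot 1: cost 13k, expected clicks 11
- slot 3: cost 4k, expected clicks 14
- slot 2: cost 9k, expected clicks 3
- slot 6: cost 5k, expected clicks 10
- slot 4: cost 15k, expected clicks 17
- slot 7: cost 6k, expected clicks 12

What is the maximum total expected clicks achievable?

Allowing fractional choices, the relaxed optimum would be about 58.9, but ad slots are indivisible.
slot 3 + slot 6 + slot 4 + slot 7: cost 4 + 5 + 15 + 6 = 30 ≤ 37, expected clicks 14 + 10 + 17 + 12 = 53.
slot 1 + slot 3 + slot 6 + slot 4: cost 13 + 4 + 5 + 15 = 37 ≤ 37, expected clicks 11 + 14 + 10 + 17 = 52.
Best is slot 3, slot 6, slot 4, and slot 7 with total expected clicks 53.

53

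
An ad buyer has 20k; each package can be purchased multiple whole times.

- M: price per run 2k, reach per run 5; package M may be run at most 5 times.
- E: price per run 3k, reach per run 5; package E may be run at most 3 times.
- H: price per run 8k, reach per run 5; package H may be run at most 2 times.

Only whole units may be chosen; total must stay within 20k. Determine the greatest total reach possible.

5×M and 3×E: price 19 ≤ 20, reach 5·5 + 3·5 = 40.
4×M and 3×E: price 17 ≤ 20, reach 4·5 + 3·5 = 35.
Best is 40.

40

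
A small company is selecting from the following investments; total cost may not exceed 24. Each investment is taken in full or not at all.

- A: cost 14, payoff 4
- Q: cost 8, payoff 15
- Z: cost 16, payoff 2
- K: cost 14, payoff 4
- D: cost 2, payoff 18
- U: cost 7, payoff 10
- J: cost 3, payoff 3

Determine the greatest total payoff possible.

46

Take Q, D, U, and J: cost 8 + 2 + 7 + 3 = 20 ≤ 24, payoff 15 + 18 + 10 + 3 = 46.
No other feasible combination does better.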